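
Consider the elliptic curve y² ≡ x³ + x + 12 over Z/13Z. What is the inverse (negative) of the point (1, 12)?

(1, 1)

-(1, 12) = (1, -12 mod 13) = (1, 1).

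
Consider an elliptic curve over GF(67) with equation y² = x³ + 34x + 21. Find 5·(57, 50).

Write P = (57, 50).
Repeated addition: build up to 5P.
2P: tangent at (57, 50): λ = (3·57² + 34)/(2·50) ≡ 66/33. 33⁻¹ ≡ 65 (mod 67) since 33·65 = 2145 ≡ 1, so λ ≡ 66·65 ≡ 2.
  x = λ² - 57 - 57 = 4 - 114 ≡ 24; y = λ·(57 - 24) - 50 ≡ 16. → (24, 16)
3P: (24, 16) + (57, 50). λ = (50 - 16)/(57 - 24) ≡ 34/33 mod 67. 33⁻¹ ≡ 65 (mod 67) since 33·65 = 2145 ≡ 1, so λ ≡ 66.
  x = λ² - 24 - 57 = 4356 - 81 ≡ 54; y = λ·(24 - 54) - 16 ≡ 14. → (54, 14)
4P: (54, 14) + (57, 50). λ = (50 - 14)/(57 - 54) ≡ 36/3 mod 67. 3⁻¹ ≡ 45 (mod 67), so λ ≡ 12.
  x = λ² - 54 - 57 = 144 - 111 ≡ 33; y = λ·(54 - 33) - 14 ≡ 37. → (33, 37)
5P: (33, 37) + (57, 50). λ = (50 - 37)/(57 - 33) ≡ 13/24 mod 67. 24⁻¹ ≡ 14 (mod 67), so λ ≡ 48.
  x = λ² - 33 - 57 = 2304 - 90 ≡ 3; y = λ·(33 - 3) - 37 ≡ 63. → (3, 63)

(3, 63)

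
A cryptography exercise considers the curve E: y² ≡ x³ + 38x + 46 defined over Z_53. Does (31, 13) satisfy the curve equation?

yes

y² = 13² ≡ 10; x³ + 38x + 46 = 31015 ≡ 10 (mod 53). 10 = 10.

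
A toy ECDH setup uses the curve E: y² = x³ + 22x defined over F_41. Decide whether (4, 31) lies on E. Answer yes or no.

y² = 31² ≡ 18; x³ + 22x + 0 = 152 ≡ 29 (mod 41). 18 ≠ 29.

no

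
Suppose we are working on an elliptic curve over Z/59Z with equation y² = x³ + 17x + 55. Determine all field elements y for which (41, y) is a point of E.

x³ + 17x + 55 = 69673 ≡ 53 (mod 59).
Square roots of 53 mod 59: 17 and 42 (since 17² = 289 ≡ 53).

17, 42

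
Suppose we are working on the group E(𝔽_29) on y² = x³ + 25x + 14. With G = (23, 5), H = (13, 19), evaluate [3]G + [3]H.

First 3G:
Repeated addition: build up to 3G.
2G: tangent at (23, 5): λ = (3·23² + 25)/(2·5) ≡ 17/10. 10⁻¹ ≡ 3 (mod 29), so λ ≡ 17·3 ≡ 22.
  x = λ² - 23 - 23 = 484 - 46 ≡ 3; y = λ·(23 - 3) - 5 ≡ 0. → (3, 0)
3G: (3, 0) + (23, 5). λ = (5 - 0)/(23 - 3) ≡ 5/20 mod 29. 20⁻¹ ≡ 16 (mod 29) since 20·16 = 320 ≡ 1, so λ ≡ 22.
  x = λ² - 3 - 23 = 484 - 26 ≡ 23; y = λ·(3 - 23) - 0 ≡ 24. → (23, 24)
3G = (23, 24).
Next 3H:
Repeated addition: build up to 3H.
2H: tangent at (13, 19): λ = (3·13² + 25)/(2·19) ≡ 10/9. 9⁻¹ ≡ 13 (mod 29), so λ ≡ 10·13 ≡ 14.
  x = λ² - 13 - 13 = 196 - 26 ≡ 25; y = λ·(13 - 25) - 19 ≡ 16. → (25, 16)
3H: (25, 16) + (13, 19). λ = (19 - 16)/(13 - 25) ≡ 3/17 mod 29. 17⁻¹ ≡ 12 (mod 29) since 17·12 = 204 ≡ 1, so λ ≡ 7.
  x = λ² - 25 - 13 = 49 - 38 ≡ 11; y = λ·(25 - 11) - 16 ≡ 24. → (11, 24)
3H = (11, 24).
Finally 3G + 3H:
(23, 24) + (11, 24). λ = (24 - 24)/(11 - 23) ≡ 0/17 mod 29. 17⁻¹ ≡ 12 (mod 29), so λ ≡ 0.
  x = λ² - 23 - 11 = 0 - 34 ≡ 24; y = λ·(23 - 24) - 24 ≡ 5. → (24, 5)

(24, 5)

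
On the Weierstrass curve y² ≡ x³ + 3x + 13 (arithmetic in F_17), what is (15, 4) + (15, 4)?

(3, 10)

tangent at (15, 4): λ = (3·15² + 3)/(2·4) ≡ 15/8. 8⁻¹ ≡ 15 (mod 17) since 8·15 = 120 ≡ 1, so λ ≡ 15·15 ≡ 4.
  x = λ² - 15 - 15 = 16 - 30 ≡ 3; y = λ·(15 - 3) - 4 ≡ 10. → (3, 10)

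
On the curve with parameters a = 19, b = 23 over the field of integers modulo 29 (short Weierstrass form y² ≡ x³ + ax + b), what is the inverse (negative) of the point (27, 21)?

-(27, 21) = (27, -21 mod 29) = (27, 8).

(27, 8)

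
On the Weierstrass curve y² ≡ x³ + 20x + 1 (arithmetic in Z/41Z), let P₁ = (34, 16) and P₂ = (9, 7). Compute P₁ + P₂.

(34, 16) + (9, 7). λ = (7 - 16)/(9 - 34) ≡ 32/16 mod 41. 16⁻¹ ≡ 18 (mod 41) since 16·18 = 288 ≡ 1, so λ ≡ 2.
  x = λ² - 34 - 9 = 4 - 43 ≡ 2; y = λ·(34 - 2) - 16 ≡ 7. → (2, 7)

(2, 7)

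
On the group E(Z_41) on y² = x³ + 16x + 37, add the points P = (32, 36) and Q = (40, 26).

(32, 36) + (40, 26). λ = (26 - 36)/(40 - 32) ≡ 31/8 mod 41. 8⁻¹ ≡ 36 (mod 41) since 8·36 = 288 ≡ 1, so λ ≡ 9.
  x = λ² - 32 - 40 = 81 - 72 ≡ 9; y = λ·(32 - 9) - 36 ≡ 7. → (9, 7)

(9, 7)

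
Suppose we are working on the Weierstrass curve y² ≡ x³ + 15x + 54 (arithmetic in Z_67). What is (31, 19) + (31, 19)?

tangent at (31, 19): λ = (3·31² + 15)/(2·19) ≡ 17/38. 38⁻¹ ≡ 30 (mod 67), so λ ≡ 17·30 ≡ 41.
  x = λ² - 31 - 31 = 1681 - 62 ≡ 11; y = λ·(31 - 11) - 19 ≡ 64. → (11, 64)

(11, 64)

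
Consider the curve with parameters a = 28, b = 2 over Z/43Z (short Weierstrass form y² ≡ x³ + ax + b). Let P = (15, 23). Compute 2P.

(38, 34)

tangent at (15, 23): λ = (3·15² + 28)/(2·23) ≡ 15/3. 3⁻¹ ≡ 29 (mod 43), so λ ≡ 15·29 ≡ 5.
  x = λ² - 15 - 15 = 25 - 30 ≡ 38; y = λ·(15 - 38) - 23 ≡ 34. → (38, 34)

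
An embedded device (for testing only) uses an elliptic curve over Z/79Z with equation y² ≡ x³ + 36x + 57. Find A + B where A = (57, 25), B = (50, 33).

(57, 25) + (50, 33). λ = (33 - 25)/(50 - 57) ≡ 8/72 mod 79. 72⁻¹ ≡ 45 (mod 79), so λ ≡ 44.
  x = λ² - 57 - 50 = 1936 - 107 ≡ 12; y = λ·(57 - 12) - 25 ≡ 59. → (12, 59)

(12, 59)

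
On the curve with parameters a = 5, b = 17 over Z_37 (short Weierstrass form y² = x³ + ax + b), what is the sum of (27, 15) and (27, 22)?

O

The two points share x = 27 and their y-coordinates satisfy 15 + 22 ≡ 0 (mod 37), so they are inverses. Their sum is the point at infinity.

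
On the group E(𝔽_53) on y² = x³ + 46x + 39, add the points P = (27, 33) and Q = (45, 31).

(27, 33) + (45, 31). λ = (31 - 33)/(45 - 27) ≡ 51/18 mod 53. 18⁻¹ ≡ 3 (mod 53), so λ ≡ 47.
  x = λ² - 27 - 45 = 2209 - 72 ≡ 17; y = λ·(27 - 17) - 33 ≡ 13. → (17, 13)

(17, 13)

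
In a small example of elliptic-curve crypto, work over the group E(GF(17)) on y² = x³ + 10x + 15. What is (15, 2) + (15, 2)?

(13, 9)

tangent at (15, 2): λ = (3·15² + 10)/(2·2) ≡ 5/4. 4⁻¹ ≡ 13 (mod 17), so λ ≡ 5·13 ≡ 14.
  x = λ² - 15 - 15 = 196 - 30 ≡ 13; y = λ·(15 - 13) - 2 ≡ 9. → (13, 9)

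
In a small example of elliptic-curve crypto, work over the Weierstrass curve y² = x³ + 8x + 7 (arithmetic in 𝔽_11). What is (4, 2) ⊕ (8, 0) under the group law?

(2, 8)

(4, 2) + (8, 0). λ = (0 - 2)/(8 - 4) ≡ 9/4 mod 11. 4⁻¹ ≡ 3 (mod 11), so λ ≡ 5.
  x = λ² - 4 - 8 = 25 - 12 ≡ 2; y = λ·(4 - 2) - 2 ≡ 8. → (2, 8)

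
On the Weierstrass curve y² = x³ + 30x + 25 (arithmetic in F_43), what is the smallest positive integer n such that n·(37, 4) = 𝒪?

2P: tangent at (37, 4): λ = (3·37² + 30)/(2·4) ≡ 9/8. 8⁻¹ ≡ 27 (mod 43) since 8·27 = 216 ≡ 1, so λ ≡ 9·27 ≡ 28.
  x = λ² - 37 - 37 = 784 - 74 ≡ 22; y = λ·(37 - 22) - 4 ≡ 29. → (22, 29)
3P: (22, 29) + (37, 4). λ = (4 - 29)/(37 - 22) ≡ 18/15 mod 43. 15⁻¹ ≡ 23 (mod 43) since 15·23 = 345 ≡ 1, so λ ≡ 27.
  x = λ² - 22 - 37 = 729 - 59 ≡ 25; y = λ·(22 - 25) - 29 ≡ 19. → (25, 19)
4P: (25, 19) + (37, 4). λ = (4 - 19)/(37 - 25) ≡ 28/12 mod 43. 12⁻¹ ≡ 18 (mod 43), so λ ≡ 31.
  x = λ² - 25 - 37 = 961 - 62 ≡ 39; y = λ·(25 - 39) - 19 ≡ 20. → (39, 20)
5P: (39, 20) + (37, 4). λ = (4 - 20)/(37 - 39) ≡ 27/41 mod 43. 41⁻¹ ≡ 21 (mod 43), so λ ≡ 8.
  x = λ² - 39 - 37 = 64 - 76 ≡ 31; y = λ·(39 - 31) - 20 ≡ 1. → (31, 1)
6P: (31, 1) + (37, 4). λ = (4 - 1)/(37 - 31) ≡ 3/6 mod 43. 6⁻¹ ≡ 36 (mod 43), so λ ≡ 22.
  x = λ² - 31 - 37 = 484 - 68 ≡ 29; y = λ·(31 - 29) - 1 ≡ 0. → (29, 0)
7P: (29, 0) + (37, 4). λ = (4 - 0)/(37 - 29) ≡ 4/8 mod 43. 8⁻¹ ≡ 27 (mod 43) since 8·27 = 216 ≡ 1, so λ ≡ 22.
  x = λ² - 29 - 37 = 484 - 66 ≡ 31; y = λ·(29 - 31) - 0 ≡ 42. → (31, 42)
8P: (31, 42) + (37, 4). λ = (4 - 42)/(37 - 31) ≡ 5/6 mod 43. 6⁻¹ ≡ 36 (mod 43) since 6·36 = 216 ≡ 1, so λ ≡ 8.
  x = λ² - 31 - 37 = 64 - 68 ≡ 39; y = λ·(31 - 39) - 42 ≡ 23. → (39, 23)
9P: (39, 23) + (37, 4). λ = (4 - 23)/(37 - 39) ≡ 24/41 mod 43. 41⁻¹ ≡ 21 (mod 43), so λ ≡ 31.
  x = λ² - 39 - 37 = 961 - 76 ≡ 25; y = λ·(39 - 25) - 23 ≡ 24. → (25, 24)
10P: (25, 24) + (37, 4). λ = (4 - 24)/(37 - 25) ≡ 23/12 mod 43. 12⁻¹ ≡ 18 (mod 43), so λ ≡ 27.
  x = λ² - 25 - 37 = 729 - 62 ≡ 22; y = λ·(25 - 22) - 24 ≡ 14. → (22, 14)
11P: (22, 14) + (37, 4). λ = (4 - 14)/(37 - 22) ≡ 33/15 mod 43. 15⁻¹ ≡ 23 (mod 43), so λ ≡ 28.
  x = λ² - 22 - 37 = 784 - 59 ≡ 37; y = λ·(22 - 37) - 14 ≡ 39. → (37, 39)
12P: (37, 39) + (37, 4): same x and y₁ ≡ -y₂, so the sum is 𝒪.
12P = 𝒪, so the order is 12.

12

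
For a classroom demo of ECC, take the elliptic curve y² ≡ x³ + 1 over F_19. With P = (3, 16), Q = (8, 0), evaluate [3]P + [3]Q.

O

First 3P:
Repeated addition: build up to 3P.
2P: tangent at (3, 16): λ = (3·3² + 0)/(2·16) ≡ 8/13. 13⁻¹ ≡ 3 (mod 19) since 13·3 = 39 ≡ 1, so λ ≡ 8·3 ≡ 5.
  x = λ² - 3 - 3 = 25 - 6 ≡ 0; y = λ·(3 - 0) - 16 ≡ 18. → (0, 18)
3P: (0, 18) + (3, 16). λ = (16 - 18)/(3 - 0) ≡ 17/3 mod 19. 3⁻¹ ≡ 13 (mod 19) since 3·13 = 39 ≡ 1, so λ ≡ 12.
  x = λ² - 0 - 3 = 144 - 3 ≡ 8; y = λ·(0 - 8) - 18 ≡ 0. → (8, 0)
3P = (8, 0).
Next 3Q:
Repeated addition: build up to 3Q.
2Q: (8, 0) + (8, 0): same x and y₁ ≡ -y₂, so the sum is ∞.
3Q: ∞ + (8, 0) = (8, 0) (identity).
3Q = (8, 0).
Finally 3P + 3Q:
(8, 0) + (8, 0): same x and y₁ ≡ -y₂, so the sum is ∞.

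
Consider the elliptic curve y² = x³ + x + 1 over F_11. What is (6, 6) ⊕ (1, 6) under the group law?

(4, 5)

(6, 6) + (1, 6). λ = (6 - 6)/(1 - 6) ≡ 0/6 mod 11. 6⁻¹ ≡ 2 (mod 11) since 6·2 = 12 ≡ 1, so λ ≡ 0.
  x = λ² - 6 - 1 = 0 - 7 ≡ 4; y = λ·(6 - 4) - 6 ≡ 5. → (4, 5)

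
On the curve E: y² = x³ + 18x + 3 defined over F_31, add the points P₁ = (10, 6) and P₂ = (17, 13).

(5, 30)

(10, 6) + (17, 13). λ = (13 - 6)/(17 - 10) ≡ 7/7 mod 31. 7⁻¹ ≡ 9 (mod 31) since 7·9 = 63 ≡ 1, so λ ≡ 1.
  x = λ² - 10 - 17 = 1 - 27 ≡ 5; y = λ·(10 - 5) - 6 ≡ 30. → (5, 30)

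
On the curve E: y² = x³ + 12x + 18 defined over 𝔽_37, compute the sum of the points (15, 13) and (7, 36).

(25, 25)

(15, 13) + (7, 36). λ = (36 - 13)/(7 - 15) ≡ 23/29 mod 37. 29⁻¹ ≡ 23 (mod 37), so λ ≡ 11.
  x = λ² - 15 - 7 = 121 - 22 ≡ 25; y = λ·(15 - 25) - 13 ≡ 25. → (25, 25)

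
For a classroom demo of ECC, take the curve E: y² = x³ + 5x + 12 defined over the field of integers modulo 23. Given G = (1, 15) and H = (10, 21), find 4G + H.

First 4G:
Double-and-add on 4 = (100)₂. Start with G = (1, 15) for the leading 1-bit.
double: tangent at (1, 15): λ = (3·1² + 5)/(2·15) ≡ 8/7. 7⁻¹ ≡ 10 (mod 23) since 7·10 = 70 ≡ 1, so λ ≡ 8·10 ≡ 11.
  x = λ² - 1 - 1 = 121 - 2 ≡ 4; y = λ·(1 - 4) - 15 ≡ 21. → (4, 21)
double: tangent at (4, 21): λ = (3·4² + 5)/(2·21) ≡ 7/19. 19⁻¹ ≡ 17 (mod 23) since 19·17 = 323 ≡ 1, so λ ≡ 7·17 ≡ 4.
  x = λ² - 4 - 4 = 16 - 8 ≡ 8; y = λ·(4 - 8) - 21 ≡ 9. → (8, 9)
4G = (8, 9).
Finally 4G + H:
(8, 9) + (10, 21). λ = (21 - 9)/(10 - 8) ≡ 12/2 mod 23. 2⁻¹ ≡ 12 (mod 23) since 2·12 = 24 ≡ 1, so λ ≡ 6.
  x = λ² - 8 - 10 = 36 - 18 ≡ 18; y = λ·(8 - 18) - 9 ≡ 0. → (18, 0)

(18, 0)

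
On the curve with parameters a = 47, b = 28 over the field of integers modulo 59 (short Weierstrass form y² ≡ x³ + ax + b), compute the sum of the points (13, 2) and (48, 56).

(13, 2) + (48, 56). λ = (56 - 2)/(48 - 13) ≡ 54/35 mod 59. 35⁻¹ ≡ 27 (mod 59) since 35·27 = 945 ≡ 1, so λ ≡ 42.
  x = λ² - 13 - 48 = 1764 - 61 ≡ 51; y = λ·(13 - 51) - 2 ≡ 54. → (51, 54)

(51, 54)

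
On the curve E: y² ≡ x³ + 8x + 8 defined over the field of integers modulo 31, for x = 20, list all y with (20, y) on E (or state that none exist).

x³ + 8x + 8 = 8168 ≡ 15 (mod 31).
15 is a non-residue mod 31; no y exists.

none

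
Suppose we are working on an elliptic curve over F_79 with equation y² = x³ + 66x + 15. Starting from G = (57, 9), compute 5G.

(14, 7)

Repeated addition: build up to 5G.
2G: tangent at (57, 9): λ = (3·57² + 66)/(2·9) ≡ 17/18. 18⁻¹ ≡ 22 (mod 79), so λ ≡ 17·22 ≡ 58.
  x = λ² - 57 - 57 = 3364 - 114 ≡ 11; y = λ·(57 - 11) - 9 ≡ 52. → (11, 52)
3G: (11, 52) + (57, 9). λ = (9 - 52)/(57 - 11) ≡ 36/46 mod 79. 46⁻¹ ≡ 67 (mod 79), so λ ≡ 42.
  x = λ² - 11 - 57 = 1764 - 68 ≡ 37; y = λ·(11 - 37) - 52 ≡ 41. → (37, 41)
4G: (37, 41) + (57, 9). λ = (9 - 41)/(57 - 37) ≡ 47/20 mod 79. 20⁻¹ ≡ 4 (mod 79), so λ ≡ 30.
  x = λ² - 37 - 57 = 900 - 94 ≡ 16; y = λ·(37 - 16) - 41 ≡ 36. → (16, 36)
5G: (16, 36) + (57, 9). λ = (9 - 36)/(57 - 16) ≡ 52/41 mod 79. 41⁻¹ ≡ 27 (mod 79) since 41·27 = 1107 ≡ 1, so λ ≡ 61.
  x = λ² - 16 - 57 = 3721 - 73 ≡ 14; y = λ·(16 - 14) - 36 ≡ 7. → (14, 7)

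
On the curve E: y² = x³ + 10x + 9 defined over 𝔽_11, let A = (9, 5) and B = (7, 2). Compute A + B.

(9, 5) + (7, 2). λ = (2 - 5)/(7 - 9) ≡ 8/9 mod 11. 9⁻¹ ≡ 5 (mod 11), so λ ≡ 7.
  x = λ² - 9 - 7 = 49 - 16 ≡ 0; y = λ·(9 - 0) - 5 ≡ 3. → (0, 3)

(0, 3)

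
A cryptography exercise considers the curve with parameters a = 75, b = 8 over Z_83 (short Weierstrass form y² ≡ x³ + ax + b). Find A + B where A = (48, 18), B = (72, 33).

(1, 1)

(48, 18) + (72, 33). λ = (33 - 18)/(72 - 48) ≡ 15/24 mod 83. 24⁻¹ ≡ 45 (mod 83), so λ ≡ 11.
  x = λ² - 48 - 72 = 121 - 120 ≡ 1; y = λ·(48 - 1) - 18 ≡ 1. → (1, 1)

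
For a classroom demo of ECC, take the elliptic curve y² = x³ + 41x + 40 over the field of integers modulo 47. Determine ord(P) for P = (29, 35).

2P: tangent at (29, 35): λ = (3·29² + 41)/(2·35) ≡ 26/23. 23⁻¹ ≡ 45 (mod 47), so λ ≡ 26·45 ≡ 42.
  x = λ² - 29 - 29 = 1764 - 58 ≡ 14; y = λ·(29 - 14) - 35 ≡ 31. → (14, 31)
3P: (14, 31) + (29, 35). λ = (35 - 31)/(29 - 14) ≡ 4/15 mod 47. 15⁻¹ ≡ 22 (mod 47) since 15·22 = 330 ≡ 1, so λ ≡ 41.
  x = λ² - 14 - 29 = 1681 - 43 ≡ 40; y = λ·(14 - 40) - 31 ≡ 31. → (40, 31)
4P: (40, 31) + (29, 35). λ = (35 - 31)/(29 - 40) ≡ 4/36 mod 47. 36⁻¹ ≡ 17 (mod 47), so λ ≡ 21.
  x = λ² - 40 - 29 = 441 - 69 ≡ 43; y = λ·(40 - 43) - 31 ≡ 0. → (43, 0)
5P: (43, 0) + (29, 35). λ = (35 - 0)/(29 - 43) ≡ 35/33 mod 47. 33⁻¹ ≡ 10 (mod 47), so λ ≡ 21.
  x = λ² - 43 - 29 = 441 - 72 ≡ 40; y = λ·(43 - 40) - 0 ≡ 16. → (40, 16)
6P: (40, 16) + (29, 35). λ = (35 - 16)/(29 - 40) ≡ 19/36 mod 47. 36⁻¹ ≡ 17 (mod 47), so λ ≡ 41.
  x = λ² - 40 - 29 = 1681 - 69 ≡ 14; y = λ·(40 - 14) - 16 ≡ 16. → (14, 16)
7P: (14, 16) + (29, 35). λ = (35 - 16)/(29 - 14) ≡ 19/15 mod 47. 15⁻¹ ≡ 22 (mod 47) since 15·22 = 330 ≡ 1, so λ ≡ 42.
  x = λ² - 14 - 29 = 1764 - 43 ≡ 29; y = λ·(14 - 29) - 16 ≡ 12. → (29, 12)
8P: (29, 12) + (29, 35): same x and y₁ ≡ -y₂, so the sum is 𝒪.
8P = 𝒪, so the order is 8.

8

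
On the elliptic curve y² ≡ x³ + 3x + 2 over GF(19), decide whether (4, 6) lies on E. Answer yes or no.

no

y² = 6² ≡ 17; x³ + 3x + 2 = 78 ≡ 2 (mod 19). 17 ≠ 2.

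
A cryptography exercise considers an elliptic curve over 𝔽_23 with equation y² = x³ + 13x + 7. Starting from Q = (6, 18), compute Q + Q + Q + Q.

Double-and-add on 4 = (100)₂. Start with Q = (6, 18) for the leading 1-bit.
double: tangent at (6, 18): λ = (3·6² + 13)/(2·18) ≡ 6/13. 13⁻¹ ≡ 16 (mod 23) since 13·16 = 208 ≡ 1, so λ ≡ 6·16 ≡ 4.
  x = λ² - 6 - 6 = 16 - 12 ≡ 4; y = λ·(6 - 4) - 18 ≡ 13. → (4, 13)
double: tangent at (4, 13): λ = (3·4² + 13)/(2·13) ≡ 15/3. 3⁻¹ ≡ 8 (mod 23) since 3·8 = 24 ≡ 1, so λ ≡ 15·8 ≡ 5.
  x = λ² - 4 - 4 = 25 - 8 ≡ 17; y = λ·(4 - 17) - 13 ≡ 14. → (17, 14)

(17, 14)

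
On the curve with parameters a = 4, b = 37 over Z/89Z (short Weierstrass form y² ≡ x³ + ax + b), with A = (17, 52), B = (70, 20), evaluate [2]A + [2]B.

(61, 57)

First 2A:
Repeated addition: build up to 2A.
2A: tangent at (17, 52): λ = (3·17² + 4)/(2·52) ≡ 70/15. 15⁻¹ ≡ 6 (mod 89) since 15·6 = 90 ≡ 1, so λ ≡ 70·6 ≡ 64.
  x = λ² - 17 - 17 = 4096 - 34 ≡ 57; y = λ·(17 - 57) - 52 ≡ 58. → (57, 58)
2A = (57, 58).
Next 2B:
Repeated addition: build up to 2B.
2B: tangent at (70, 20): λ = (3·70² + 4)/(2·20) ≡ 19/40. 40⁻¹ ≡ 69 (mod 89), so λ ≡ 19·69 ≡ 65.
  x = λ² - 70 - 70 = 4225 - 140 ≡ 80; y = λ·(70 - 80) - 20 ≡ 42. → (80, 42)
2B = (80, 42).
Finally 2A + 2B:
(57, 58) + (80, 42). λ = (42 - 58)/(80 - 57) ≡ 73/23 mod 89. 23⁻¹ ≡ 31 (mod 89), so λ ≡ 38.
  x = λ² - 57 - 80 = 1444 - 137 ≡ 61; y = λ·(57 - 61) - 58 ≡ 57. → (61, 57)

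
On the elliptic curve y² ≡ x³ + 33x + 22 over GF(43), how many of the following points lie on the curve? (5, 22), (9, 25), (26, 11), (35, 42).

1

(5, 22): 22² ≡ 11, rhs ≡ 11 → on.
(9, 25): 25² ≡ 23, rhs ≡ 16 → off.
(26, 11): 11² ≡ 35, rhs ≡ 9 → off.
(35, 42): 42² ≡ 1, rhs ≡ 20 → off.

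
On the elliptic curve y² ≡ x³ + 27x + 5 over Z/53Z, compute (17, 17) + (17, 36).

O

The two points share x = 17 and their y-coordinates satisfy 17 + 36 ≡ 0 (mod 53), so they are inverses. Their sum is the point at infinity.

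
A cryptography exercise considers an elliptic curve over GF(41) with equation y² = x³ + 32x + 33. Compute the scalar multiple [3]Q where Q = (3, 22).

Repeated addition: build up to 3Q.
2Q: tangent at (3, 22): λ = (3·3² + 32)/(2·22) ≡ 18/3. 3⁻¹ ≡ 14 (mod 41), so λ ≡ 18·14 ≡ 6.
  x = λ² - 3 - 3 = 36 - 6 ≡ 30; y = λ·(3 - 30) - 22 ≡ 21. → (30, 21)
3Q: (30, 21) + (3, 22). λ = (22 - 21)/(3 - 30) ≡ 1/14 mod 41. 14⁻¹ ≡ 3 (mod 41), so λ ≡ 3.
  x = λ² - 30 - 3 = 9 - 33 ≡ 17; y = λ·(30 - 17) - 21 ≡ 18. → (17, 18)

(17, 18)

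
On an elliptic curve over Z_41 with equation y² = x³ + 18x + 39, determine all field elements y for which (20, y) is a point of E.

x³ + 18x + 39 = 8399 ≡ 35 (mod 41).
35 is a non-residue mod 41; no y exists.

none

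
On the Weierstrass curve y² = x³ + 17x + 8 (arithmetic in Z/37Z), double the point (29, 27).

tangent at (29, 27): λ = (3·29² + 17)/(2·27) ≡ 24/17. 17⁻¹ ≡ 24 (mod 37), so λ ≡ 24·24 ≡ 21.
  x = λ² - 29 - 29 = 441 - 58 ≡ 13; y = λ·(29 - 13) - 27 ≡ 13. → (13, 13)

(13, 13)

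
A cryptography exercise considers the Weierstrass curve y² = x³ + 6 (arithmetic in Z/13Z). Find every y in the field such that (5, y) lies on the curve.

1, 12

x³ + 0x + 6 = 131 ≡ 1 (mod 13).
Square roots of 1 mod 13: 1 and 12 (since 1² = 1 ≡ 1).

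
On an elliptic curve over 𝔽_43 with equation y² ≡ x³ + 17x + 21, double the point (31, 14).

(30, 22)

tangent at (31, 14): λ = (3·31² + 17)/(2·14) ≡ 19/28. 28⁻¹ ≡ 20 (mod 43) since 28·20 = 560 ≡ 1, so λ ≡ 19·20 ≡ 36.
  x = λ² - 31 - 31 = 1296 - 62 ≡ 30; y = λ·(31 - 30) - 14 ≡ 22. → (30, 22)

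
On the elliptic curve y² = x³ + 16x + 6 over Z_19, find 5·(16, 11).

(3, 9)

Write Q = (16, 11).
Repeated addition: build up to 5Q.
2Q: tangent at (16, 11): λ = (3·16² + 16)/(2·11) ≡ 5/3. 3⁻¹ ≡ 13 (mod 19) since 3·13 = 39 ≡ 1, so λ ≡ 5·13 ≡ 8.
  x = λ² - 16 - 16 = 64 - 32 ≡ 13; y = λ·(16 - 13) - 11 ≡ 13. → (13, 13)
3Q: (13, 13) + (16, 11). λ = (11 - 13)/(16 - 13) ≡ 17/3 mod 19. 3⁻¹ ≡ 13 (mod 19) since 3·13 = 39 ≡ 1, so λ ≡ 12.
  x = λ² - 13 - 16 = 144 - 29 ≡ 1; y = λ·(13 - 1) - 13 ≡ 17. → (1, 17)
4Q: (1, 17) + (16, 11). λ = (11 - 17)/(16 - 1) ≡ 13/15 mod 19. 15⁻¹ ≡ 14 (mod 19) since 15·14 = 210 ≡ 1, so λ ≡ 11.
  x = λ² - 1 - 16 = 121 - 17 ≡ 9; y = λ·(1 - 9) - 17 ≡ 9. → (9, 9)
5Q: (9, 9) + (16, 11). λ = (11 - 9)/(16 - 9) ≡ 2/7 mod 19. 7⁻¹ ≡ 11 (mod 19) since 7·11 = 77 ≡ 1, so λ ≡ 3.
  x = λ² - 9 - 16 = 9 - 25 ≡ 3; y = λ·(9 - 3) - 9 ≡ 9. → (3, 9)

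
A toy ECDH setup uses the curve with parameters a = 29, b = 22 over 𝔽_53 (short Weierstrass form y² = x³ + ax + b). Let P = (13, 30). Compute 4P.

(1, 30)

Repeated addition: build up to 4P.
2P: tangent at (13, 30): λ = (3·13² + 29)/(2·30) ≡ 6/7. 7⁻¹ ≡ 38 (mod 53), so λ ≡ 6·38 ≡ 16.
  x = λ² - 13 - 13 = 256 - 26 ≡ 18; y = λ·(13 - 18) - 30 ≡ 49. → (18, 49)
3P: (18, 49) + (13, 30). λ = (30 - 49)/(13 - 18) ≡ 34/48 mod 53. 48⁻¹ ≡ 21 (mod 53), so λ ≡ 25.
  x = λ² - 18 - 13 = 625 - 31 ≡ 11; y = λ·(18 - 11) - 49 ≡ 20. → (11, 20)
4P: (11, 20) + (13, 30). λ = (30 - 20)/(13 - 11) ≡ 10/2 mod 53. 2⁻¹ ≡ 27 (mod 53) since 2·27 = 54 ≡ 1, so λ ≡ 5.
  x = λ² - 11 - 13 = 25 - 24 ≡ 1; y = λ·(11 - 1) - 20 ≡ 30. → (1, 30)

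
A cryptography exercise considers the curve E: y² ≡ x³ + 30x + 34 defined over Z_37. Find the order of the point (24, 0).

2

2P: (24, 0) + (24, 0): same x and y₁ ≡ -y₂, so the sum is ∞.
2P = ∞, so the order is 2.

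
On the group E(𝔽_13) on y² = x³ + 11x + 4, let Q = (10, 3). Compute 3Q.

O

Repeated addition: build up to 3Q.
2Q: tangent at (10, 3): λ = (3·10² + 11)/(2·3) ≡ 12/6. 6⁻¹ ≡ 11 (mod 13), so λ ≡ 12·11 ≡ 2.
  x = λ² - 10 - 10 = 4 - 20 ≡ 10; y = λ·(10 - 10) - 3 ≡ 10. → (10, 10)
3Q: (10, 10) + (10, 3): same x and y₁ ≡ -y₂, so the sum is ∞.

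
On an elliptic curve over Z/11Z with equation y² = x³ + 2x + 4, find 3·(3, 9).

Write Q = (3, 9).
Repeated addition: build up to 3Q.
2Q: tangent at (3, 9): λ = (3·3² + 2)/(2·9) ≡ 7/7. 7⁻¹ ≡ 8 (mod 11), so λ ≡ 7·8 ≡ 1.
  x = λ² - 3 - 3 = 1 - 6 ≡ 6; y = λ·(3 - 6) - 9 ≡ 10. → (6, 10)
3Q: (6, 10) + (3, 9). λ = (9 - 10)/(3 - 6) ≡ 10/8 mod 11. 8⁻¹ ≡ 7 (mod 11), so λ ≡ 4.
  x = λ² - 6 - 3 = 16 - 9 ≡ 7; y = λ·(6 - 7) - 10 ≡ 8. → (7, 8)

(7, 8)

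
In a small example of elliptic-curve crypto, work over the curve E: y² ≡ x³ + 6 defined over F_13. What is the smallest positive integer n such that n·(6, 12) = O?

2P: tangent at (6, 12): λ = (3·6² + 0)/(2·12) ≡ 4/11. 11⁻¹ ≡ 6 (mod 13), so λ ≡ 4·6 ≡ 11.
  x = λ² - 6 - 6 = 121 - 12 ≡ 5; y = λ·(6 - 5) - 12 ≡ 12. → (5, 12)
3P: (5, 12) + (6, 12). λ = (12 - 12)/(6 - 5) ≡ 0/1 mod 13. 1⁻¹ ≡ 1 (mod 13) since 1·1 = 1 ≡ 1, so λ ≡ 0.
  x = λ² - 5 - 6 = 0 - 11 ≡ 2; y = λ·(5 - 2) - 12 ≡ 1. → (2, 1)
4P: (2, 1) + (6, 12). λ = (12 - 1)/(6 - 2) ≡ 11/4 mod 13. 4⁻¹ ≡ 10 (mod 13), so λ ≡ 6.
  x = λ² - 2 - 6 = 36 - 8 ≡ 2; y = λ·(2 - 2) - 1 ≡ 12. → (2, 12)
5P: (2, 12) + (6, 12). λ = (12 - 12)/(6 - 2) ≡ 0/4 mod 13. 4⁻¹ ≡ 10 (mod 13) since 4·10 = 40 ≡ 1, so λ ≡ 0.
  x = λ² - 2 - 6 = 0 - 8 ≡ 5; y = λ·(2 - 5) - 12 ≡ 1. → (5, 1)
6P: (5, 1) + (6, 12). λ = (12 - 1)/(6 - 5) ≡ 11/1 mod 13. 1⁻¹ ≡ 1 (mod 13) since 1·1 = 1 ≡ 1, so λ ≡ 11.
  x = λ² - 5 - 6 = 121 - 11 ≡ 6; y = λ·(5 - 6) - 1 ≡ 1. → (6, 1)
7P: (6, 1) + (6, 12): same x and y₁ ≡ -y₂, so the sum is O.
7P = O, so the order is 7.

7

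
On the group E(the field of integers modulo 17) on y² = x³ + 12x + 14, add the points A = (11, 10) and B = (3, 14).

(16, 1)

(11, 10) + (3, 14). λ = (14 - 10)/(3 - 11) ≡ 4/9 mod 17. 9⁻¹ ≡ 2 (mod 17) since 9·2 = 18 ≡ 1, so λ ≡ 8.
  x = λ² - 11 - 3 = 64 - 14 ≡ 16; y = λ·(11 - 16) - 10 ≡ 1. → (16, 1)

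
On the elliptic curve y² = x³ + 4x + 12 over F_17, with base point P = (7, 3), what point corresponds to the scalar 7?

Double-and-add on 7 = (111)₂. Start with P = (7, 3) for the leading 1-bit.
double: tangent at (7, 3): λ = (3·7² + 4)/(2·3) ≡ 15/6. 6⁻¹ ≡ 3 (mod 17), so λ ≡ 15·3 ≡ 11.
  x = λ² - 7 - 7 = 121 - 14 ≡ 5; y = λ·(7 - 5) - 3 ≡ 2. → (5, 2)
add P: (5, 2) + (7, 3). λ = (3 - 2)/(7 - 5) ≡ 1/2 mod 17. 2⁻¹ ≡ 9 (mod 17), so λ ≡ 9.
  x = λ² - 5 - 7 = 81 - 12 ≡ 1; y = λ·(5 - 1) - 2 ≡ 0. → (1, 0)
double: (1, 0) + (1, 0): same x and y₁ ≡ -y₂, so the sum is O.
add P: O + (7, 3) = (7, 3) (identity).

(7, 3)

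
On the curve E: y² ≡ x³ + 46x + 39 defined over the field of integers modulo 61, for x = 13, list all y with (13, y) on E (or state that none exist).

x³ + 46x + 39 = 2834 ≡ 28 (mod 61).
28 is a non-residue mod 61; no y exists.

none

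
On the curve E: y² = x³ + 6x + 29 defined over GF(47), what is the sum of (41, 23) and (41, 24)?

The two points share x = 41 and their y-coordinates satisfy 23 + 24 ≡ 0 (mod 47), so they are inverses. Their sum is O.

O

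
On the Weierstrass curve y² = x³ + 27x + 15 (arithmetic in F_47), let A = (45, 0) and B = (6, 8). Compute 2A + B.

First 2A:
Repeated addition: build up to 2A.
2A: (45, 0) + (45, 0): same x and y₁ ≡ -y₂, so the sum is O.
2A = O.
Finally 2A + B:
O + (6, 8) = (6, 8) (identity).

(6, 8)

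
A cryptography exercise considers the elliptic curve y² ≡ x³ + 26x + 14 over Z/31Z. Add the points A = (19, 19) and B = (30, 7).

(19, 19) + (30, 7). λ = (7 - 19)/(30 - 19) ≡ 19/11 mod 31. 11⁻¹ ≡ 17 (mod 31), so λ ≡ 13.
  x = λ² - 19 - 30 = 169 - 49 ≡ 27; y = λ·(19 - 27) - 19 ≡ 1. → (27, 1)

(27, 1)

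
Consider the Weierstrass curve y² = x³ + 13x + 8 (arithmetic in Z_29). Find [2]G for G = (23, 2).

(19, 3)

tangent at (23, 2): λ = (3·23² + 13)/(2·2) ≡ 5/4. 4⁻¹ ≡ 22 (mod 29) since 4·22 = 88 ≡ 1, so λ ≡ 5·22 ≡ 23.
  x = λ² - 23 - 23 = 529 - 46 ≡ 19; y = λ·(23 - 19) - 2 ≡ 3. → (19, 3)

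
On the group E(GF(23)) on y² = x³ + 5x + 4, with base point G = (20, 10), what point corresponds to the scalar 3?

(14, 9)

Repeated addition: build up to 3G.
2G: tangent at (20, 10): λ = (3·20² + 5)/(2·10) ≡ 9/20. 20⁻¹ ≡ 15 (mod 23), so λ ≡ 9·15 ≡ 20.
  x = λ² - 20 - 20 = 400 - 40 ≡ 15; y = λ·(20 - 15) - 10 ≡ 21. → (15, 21)
3G: (15, 21) + (20, 10). λ = (10 - 21)/(20 - 15) ≡ 12/5 mod 23. 5⁻¹ ≡ 14 (mod 23) since 5·14 = 70 ≡ 1, so λ ≡ 7.
  x = λ² - 15 - 20 = 49 - 35 ≡ 14; y = λ·(15 - 14) - 21 ≡ 9. → (14, 9)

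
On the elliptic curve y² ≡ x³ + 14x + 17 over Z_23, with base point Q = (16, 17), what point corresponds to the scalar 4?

(13, 2)

Double-and-add on 4 = (100)₂. Start with Q = (16, 17) for the leading 1-bit.
double: tangent at (16, 17): λ = (3·16² + 14)/(2·17) ≡ 0/11. 11⁻¹ ≡ 21 (mod 23), so λ ≡ 0·21 ≡ 0.
  x = λ² - 16 - 16 = 0 - 32 ≡ 14; y = λ·(16 - 14) - 17 ≡ 6. → (14, 6)
double: tangent at (14, 6): λ = (3·14² + 14)/(2·6) ≡ 4/12. 12⁻¹ ≡ 2 (mod 23), so λ ≡ 4·2 ≡ 8.
  x = λ² - 14 - 14 = 64 - 28 ≡ 13; y = λ·(14 - 13) - 6 ≡ 2. → (13, 2)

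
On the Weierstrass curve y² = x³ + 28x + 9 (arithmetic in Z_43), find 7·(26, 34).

Write G = (26, 34).
Repeated addition: build up to 7G.
2G: tangent at (26, 34): λ = (3·26² + 28)/(2·34) ≡ 35/25. 25⁻¹ ≡ 31 (mod 43), so λ ≡ 35·31 ≡ 10.
  x = λ² - 26 - 26 = 100 - 52 ≡ 5; y = λ·(26 - 5) - 34 ≡ 4. → (5, 4)
3G: (5, 4) + (26, 34). λ = (34 - 4)/(26 - 5) ≡ 30/21 mod 43. 21⁻¹ ≡ 41 (mod 43), so λ ≡ 26.
  x = λ² - 5 - 26 = 676 - 31 ≡ 0; y = λ·(5 - 0) - 4 ≡ 40. → (0, 40)
4G: (0, 40) + (26, 34). λ = (34 - 40)/(26 - 0) ≡ 37/26 mod 43. 26⁻¹ ≡ 5 (mod 43), so λ ≡ 13.
  x = λ² - 0 - 26 = 169 - 26 ≡ 14; y = λ·(0 - 14) - 40 ≡ 36. → (14, 36)
5G: (14, 36) + (26, 34). λ = (34 - 36)/(26 - 14) ≡ 41/12 mod 43. 12⁻¹ ≡ 18 (mod 43), so λ ≡ 7.
  x = λ² - 14 - 26 = 49 - 40 ≡ 9; y = λ·(14 - 9) - 36 ≡ 42. → (9, 42)
6G: (9, 42) + (26, 34). λ = (34 - 42)/(26 - 9) ≡ 35/17 mod 43. 17⁻¹ ≡ 38 (mod 43), so λ ≡ 40.
  x = λ² - 9 - 26 = 1600 - 35 ≡ 17; y = λ·(9 - 17) - 42 ≡ 25. → (17, 25)
7G: (17, 25) + (26, 34). λ = (34 - 25)/(26 - 17) ≡ 9/9 mod 43. 9⁻¹ ≡ 24 (mod 43), so λ ≡ 1.
  x = λ² - 17 - 26 = 1 - 43 ≡ 1; y = λ·(17 - 1) - 25 ≡ 34. → (1, 34)

(1, 34)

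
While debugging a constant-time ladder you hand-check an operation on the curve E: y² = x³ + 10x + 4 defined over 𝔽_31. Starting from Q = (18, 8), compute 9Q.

(18, 23)

Repeated addition: build up to 9Q.
2Q: tangent at (18, 8): λ = (3·18² + 10)/(2·8) ≡ 21/16. 16⁻¹ ≡ 2 (mod 31) since 16·2 = 32 ≡ 1, so λ ≡ 21·2 ≡ 11.
  x = λ² - 18 - 18 = 121 - 36 ≡ 23; y = λ·(18 - 23) - 8 ≡ 30. → (23, 30)
3Q: (23, 30) + (18, 8). λ = (8 - 30)/(18 - 23) ≡ 9/26 mod 31. 26⁻¹ ≡ 6 (mod 31), so λ ≡ 23.
  x = λ² - 23 - 18 = 529 - 41 ≡ 23; y = λ·(23 - 23) - 30 ≡ 1. → (23, 1)
4Q: (23, 1) + (18, 8). λ = (8 - 1)/(18 - 23) ≡ 7/26 mod 31. 26⁻¹ ≡ 6 (mod 31) since 26·6 = 156 ≡ 1, so λ ≡ 11.
  x = λ² - 23 - 18 = 121 - 41 ≡ 18; y = λ·(23 - 18) - 1 ≡ 23. → (18, 23)
5Q: (18, 23) + (18, 8): same x and y₁ ≡ -y₂, so the sum is the point at infinity.
6Q: the point at infinity + (18, 8) = (18, 8) (identity).
7Q: tangent at (18, 8): λ = (3·18² + 10)/(2·8) ≡ 21/16. 16⁻¹ ≡ 2 (mod 31), so λ ≡ 21·2 ≡ 11.
  x = λ² - 18 - 18 = 121 - 36 ≡ 23; y = λ·(18 - 23) - 8 ≡ 30. → (23, 30)
8Q: (23, 30) + (18, 8). λ = (8 - 30)/(18 - 23) ≡ 9/26 mod 31. 26⁻¹ ≡ 6 (mod 31), so λ ≡ 23.
  x = λ² - 23 - 18 = 529 - 41 ≡ 23; y = λ·(23 - 23) - 30 ≡ 1. → (23, 1)
9Q: (23, 1) + (18, 8). λ = (8 - 1)/(18 - 23) ≡ 7/26 mod 31. 26⁻¹ ≡ 6 (mod 31), so λ ≡ 11.
  x = λ² - 23 - 18 = 121 - 41 ≡ 18; y = λ·(23 - 18) - 1 ≡ 23. → (18, 23)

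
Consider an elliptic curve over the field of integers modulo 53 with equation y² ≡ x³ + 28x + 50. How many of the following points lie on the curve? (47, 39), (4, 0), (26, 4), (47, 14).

(47, 39): 39² ≡ 37, rhs ≡ 37 → on.
(4, 0): 0² ≡ 0, rhs ≡ 14 → off.
(26, 4): 4² ≡ 16, rhs ≡ 16 → on.
(47, 14): 14² ≡ 37, rhs ≡ 37 → on.

3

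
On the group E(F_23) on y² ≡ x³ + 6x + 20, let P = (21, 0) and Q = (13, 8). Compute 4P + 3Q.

First 4P:
Double-and-add on 4 = (100)₂. Start with P = (21, 0) for the leading 1-bit.
double: (21, 0) + (21, 0): same x and y₁ ≡ -y₂, so the sum is O.
double: O + O = O (identity).
4P = O.
Next 3Q:
Repeated addition: build up to 3Q.
2Q: tangent at (13, 8): λ = (3·13² + 6)/(2·8) ≡ 7/16. 16⁻¹ ≡ 13 (mod 23), so λ ≡ 7·13 ≡ 22.
  x = λ² - 13 - 13 = 484 - 26 ≡ 21; y = λ·(13 - 21) - 8 ≡ 0. → (21, 0)
3Q: (21, 0) + (13, 8). λ = (8 - 0)/(13 - 21) ≡ 8/15 mod 23. 15⁻¹ ≡ 20 (mod 23) since 15·20 = 300 ≡ 1, so λ ≡ 22.
  x = λ² - 21 - 13 = 484 - 34 ≡ 13; y = λ·(21 - 13) - 0 ≡ 15. → (13, 15)
3Q = (13, 15).
Finally 4P + 3Q:
O + (13, 15) = (13, 15) (identity).

(13, 15)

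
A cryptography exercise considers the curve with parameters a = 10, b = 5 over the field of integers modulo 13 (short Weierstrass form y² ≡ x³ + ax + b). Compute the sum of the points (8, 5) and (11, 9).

(3, 6)

(8, 5) + (11, 9). λ = (9 - 5)/(11 - 8) ≡ 4/3 mod 13. 3⁻¹ ≡ 9 (mod 13), so λ ≡ 10.
  x = λ² - 8 - 11 = 100 - 19 ≡ 3; y = λ·(8 - 3) - 5 ≡ 6. → (3, 6)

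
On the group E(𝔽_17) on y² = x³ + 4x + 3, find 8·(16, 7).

Write Q = (16, 7).
Repeated addition: build up to 8Q.
2Q: tangent at (16, 7): λ = (3·16² + 4)/(2·7) ≡ 7/14. 14⁻¹ ≡ 11 (mod 17) since 14·11 = 154 ≡ 1, so λ ≡ 7·11 ≡ 9.
  x = λ² - 16 - 16 = 81 - 32 ≡ 15; y = λ·(16 - 15) - 7 ≡ 2. → (15, 2)
3Q: (15, 2) + (16, 7). λ = (7 - 2)/(16 - 15) ≡ 5/1 mod 17. 1⁻¹ ≡ 1 (mod 17) since 1·1 = 1 ≡ 1, so λ ≡ 5.
  x = λ² - 15 - 16 = 25 - 31 ≡ 11; y = λ·(15 - 11) - 2 ≡ 1. → (11, 1)
4Q: (11, 1) + (16, 7). λ = (7 - 1)/(16 - 11) ≡ 6/5 mod 17. 5⁻¹ ≡ 7 (mod 17) since 5·7 = 35 ≡ 1, so λ ≡ 8.
  x = λ² - 11 - 16 = 64 - 27 ≡ 3; y = λ·(11 - 3) - 1 ≡ 12. → (3, 12)
5Q: (3, 12) + (16, 7). λ = (7 - 12)/(16 - 3) ≡ 12/13 mod 17. 13⁻¹ ≡ 4 (mod 17) since 13·4 = 52 ≡ 1, so λ ≡ 14.
  x = λ² - 3 - 16 = 196 - 19 ≡ 7; y = λ·(3 - 7) - 12 ≡ 0. → (7, 0)
6Q: (7, 0) + (16, 7). λ = (7 - 0)/(16 - 7) ≡ 7/9 mod 17. 9⁻¹ ≡ 2 (mod 17) since 9·2 = 18 ≡ 1, so λ ≡ 14.
  x = λ² - 7 - 16 = 196 - 23 ≡ 3; y = λ·(7 - 3) - 0 ≡ 5. → (3, 5)
7Q: (3, 5) + (16, 7). λ = (7 - 5)/(16 - 3) ≡ 2/13 mod 17. 13⁻¹ ≡ 4 (mod 17), so λ ≡ 8.
  x = λ² - 3 - 16 = 64 - 19 ≡ 11; y = λ·(3 - 11) - 5 ≡ 16. → (11, 16)
8Q: (11, 16) + (16, 7). λ = (7 - 16)/(16 - 11) ≡ 8/5 mod 17. 5⁻¹ ≡ 7 (mod 17) since 5·7 = 35 ≡ 1, so λ ≡ 5.
  x = λ² - 11 - 16 = 25 - 27 ≡ 15; y = λ·(11 - 15) - 16 ≡ 15. → (15, 15)

(15, 15)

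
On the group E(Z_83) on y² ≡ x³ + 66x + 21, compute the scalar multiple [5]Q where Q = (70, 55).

(19, 0)

Repeated addition: build up to 5Q.
2Q: tangent at (70, 55): λ = (3·70² + 66)/(2·55) ≡ 75/27. 27⁻¹ ≡ 40 (mod 83), so λ ≡ 75·40 ≡ 12.
  x = λ² - 70 - 70 = 144 - 140 ≡ 4; y = λ·(70 - 4) - 55 ≡ 73. → (4, 73)
3Q: (4, 73) + (70, 55). λ = (55 - 73)/(70 - 4) ≡ 65/66 mod 83. 66⁻¹ ≡ 39 (mod 83) since 66·39 = 2574 ≡ 1, so λ ≡ 45.
  x = λ² - 4 - 70 = 2025 - 74 ≡ 42; y = λ·(4 - 42) - 73 ≡ 43. → (42, 43)
4Q: (42, 43) + (70, 55). λ = (55 - 43)/(70 - 42) ≡ 12/28 mod 83. 28⁻¹ ≡ 3 (mod 83) since 28·3 = 84 ≡ 1, so λ ≡ 36.
  x = λ² - 42 - 70 = 1296 - 112 ≡ 22; y = λ·(42 - 22) - 43 ≡ 13. → (22, 13)
5Q: (22, 13) + (70, 55). λ = (55 - 13)/(70 - 22) ≡ 42/48 mod 83. 48⁻¹ ≡ 64 (mod 83), so λ ≡ 32.
  x = λ² - 22 - 70 = 1024 - 92 ≡ 19; y = λ·(22 - 19) - 13 ≡ 0. → (19, 0)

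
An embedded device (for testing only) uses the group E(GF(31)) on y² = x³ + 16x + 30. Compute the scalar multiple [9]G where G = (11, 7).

Repeated addition: build up to 9G.
2G: tangent at (11, 7): λ = (3·11² + 16)/(2·7) ≡ 7/14. 14⁻¹ ≡ 20 (mod 31) since 14·20 = 280 ≡ 1, so λ ≡ 7·20 ≡ 16.
  x = λ² - 11 - 11 = 256 - 22 ≡ 17; y = λ·(11 - 17) - 7 ≡ 21. → (17, 21)
3G: (17, 21) + (11, 7). λ = (7 - 21)/(11 - 17) ≡ 17/25 mod 31. 25⁻¹ ≡ 5 (mod 31), so λ ≡ 23.
  x = λ² - 17 - 11 = 529 - 28 ≡ 5; y = λ·(17 - 5) - 21 ≡ 7. → (5, 7)
4G: (5, 7) + (11, 7). λ = (7 - 7)/(11 - 5) ≡ 0/6 mod 31. 6⁻¹ ≡ 26 (mod 31), so λ ≡ 0.
  x = λ² - 5 - 11 = 0 - 16 ≡ 15; y = λ·(5 - 15) - 7 ≡ 24. → (15, 24)
5G: (15, 24) + (11, 7). λ = (7 - 24)/(11 - 15) ≡ 14/27 mod 31. 27⁻¹ ≡ 23 (mod 31), so λ ≡ 12.
  x = λ² - 15 - 11 = 144 - 26 ≡ 25; y = λ·(15 - 25) - 24 ≡ 11. → (25, 11)
6G: (25, 11) + (11, 7). λ = (7 - 11)/(11 - 25) ≡ 27/17 mod 31. 17⁻¹ ≡ 11 (mod 31), so λ ≡ 18.
  x = λ² - 25 - 11 = 324 - 36 ≡ 9; y = λ·(25 - 9) - 11 ≡ 29. → (9, 29)
7G: (9, 29) + (11, 7). λ = (7 - 29)/(11 - 9) ≡ 9/2 mod 31. 2⁻¹ ≡ 16 (mod 31), so λ ≡ 20.
  x = λ² - 9 - 11 = 400 - 20 ≡ 8; y = λ·(9 - 8) - 29 ≡ 22. → (8, 22)
8G: (8, 22) + (11, 7). λ = (7 - 22)/(11 - 8) ≡ 16/3 mod 31. 3⁻¹ ≡ 21 (mod 31), so λ ≡ 26.
  x = λ² - 8 - 11 = 676 - 19 ≡ 6; y = λ·(8 - 6) - 22 ≡ 30. → (6, 30)
9G: (6, 30) + (11, 7). λ = (7 - 30)/(11 - 6) ≡ 8/5 mod 31. 5⁻¹ ≡ 25 (mod 31) since 5·25 = 125 ≡ 1, so λ ≡ 14.
  x = λ² - 6 - 11 = 196 - 17 ≡ 24; y = λ·(6 - 24) - 30 ≡ 28. → (24, 28)

(24, 28)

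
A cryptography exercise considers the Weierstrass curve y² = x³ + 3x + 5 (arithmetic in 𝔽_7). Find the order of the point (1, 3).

2P: tangent at (1, 3): λ = (3·1² + 3)/(2·3) ≡ 6/6. 6⁻¹ ≡ 6 (mod 7), so λ ≡ 6·6 ≡ 1.
  x = λ² - 1 - 1 = 1 - 2 ≡ 6; y = λ·(1 - 6) - 3 ≡ 6. → (6, 6)
3P: (6, 6) + (1, 3). λ = (3 - 6)/(1 - 6) ≡ 4/2 mod 7. 2⁻¹ ≡ 4 (mod 7), so λ ≡ 2.
  x = λ² - 6 - 1 = 4 - 7 ≡ 4; y = λ·(6 - 4) - 6 ≡ 5. → (4, 5)
4P: (4, 5) + (1, 3). λ = (3 - 5)/(1 - 4) ≡ 5/4 mod 7. 4⁻¹ ≡ 2 (mod 7), so λ ≡ 3.
  x = λ² - 4 - 1 = 9 - 5 ≡ 4; y = λ·(4 - 4) - 5 ≡ 2. → (4, 2)
5P: (4, 2) + (1, 3). λ = (3 - 2)/(1 - 4) ≡ 1/4 mod 7. 4⁻¹ ≡ 2 (mod 7) since 4·2 = 8 ≡ 1, so λ ≡ 2.
  x = λ² - 4 - 1 = 4 - 5 ≡ 6; y = λ·(4 - 6) - 2 ≡ 1. → (6, 1)
6P: (6, 1) + (1, 3). λ = (3 - 1)/(1 - 6) ≡ 2/2 mod 7. 2⁻¹ ≡ 4 (mod 7) since 2·4 = 8 ≡ 1, so λ ≡ 1.
  x = λ² - 6 - 1 = 1 - 7 ≡ 1; y = λ·(6 - 1) - 1 ≡ 4. → (1, 4)
7P: (1, 4) + (1, 3): same x and y₁ ≡ -y₂, so the sum is ∞.
7P = ∞, so the order is 7.

7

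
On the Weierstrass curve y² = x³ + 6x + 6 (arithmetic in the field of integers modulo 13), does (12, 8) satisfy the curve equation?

yes

y² = 8² ≡ 12; x³ + 6x + 6 = 1806 ≡ 12 (mod 13). 12 = 12.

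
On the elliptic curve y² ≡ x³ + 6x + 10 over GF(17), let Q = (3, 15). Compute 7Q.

(2, 8)

Repeated addition: build up to 7Q.
2Q: tangent at (3, 15): λ = (3·3² + 6)/(2·15) ≡ 16/13. 13⁻¹ ≡ 4 (mod 17), so λ ≡ 16·4 ≡ 13.
  x = λ² - 3 - 3 = 169 - 6 ≡ 10; y = λ·(3 - 10) - 15 ≡ 13. → (10, 13)
3Q: (10, 13) + (3, 15). λ = (15 - 13)/(3 - 10) ≡ 2/10 mod 17. 10⁻¹ ≡ 12 (mod 17), so λ ≡ 7.
  x = λ² - 10 - 3 = 49 - 13 ≡ 2; y = λ·(10 - 2) - 13 ≡ 9. → (2, 9)
4Q: (2, 9) + (3, 15). λ = (15 - 9)/(3 - 2) ≡ 6/1 mod 17. 1⁻¹ ≡ 1 (mod 17) since 1·1 = 1 ≡ 1, so λ ≡ 6.
  x = λ² - 2 - 3 = 36 - 5 ≡ 14; y = λ·(2 - 14) - 9 ≡ 4. → (14, 4)
5Q: (14, 4) + (3, 15). λ = (15 - 4)/(3 - 14) ≡ 11/6 mod 17. 6⁻¹ ≡ 3 (mod 17), so λ ≡ 16.
  x = λ² - 14 - 3 = 256 - 17 ≡ 1; y = λ·(14 - 1) - 4 ≡ 0. → (1, 0)
6Q: (1, 0) + (3, 15). λ = (15 - 0)/(3 - 1) ≡ 15/2 mod 17. 2⁻¹ ≡ 9 (mod 17), so λ ≡ 16.
  x = λ² - 1 - 3 = 256 - 4 ≡ 14; y = λ·(1 - 14) - 0 ≡ 13. → (14, 13)
7Q: (14, 13) + (3, 15). λ = (15 - 13)/(3 - 14) ≡ 2/6 mod 17. 6⁻¹ ≡ 3 (mod 17) since 6·3 = 18 ≡ 1, so λ ≡ 6.
  x = λ² - 14 - 3 = 36 - 17 ≡ 2; y = λ·(14 - 2) - 13 ≡ 8. → (2, 8)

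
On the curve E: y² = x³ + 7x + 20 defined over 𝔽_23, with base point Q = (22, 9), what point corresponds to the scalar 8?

(13, 10)

Repeated addition: build up to 8Q.
2Q: tangent at (22, 9): λ = (3·22² + 7)/(2·9) ≡ 10/18. 18⁻¹ ≡ 9 (mod 23), so λ ≡ 10·9 ≡ 21.
  x = λ² - 22 - 22 = 441 - 44 ≡ 6; y = λ·(22 - 6) - 9 ≡ 5. → (6, 5)
3Q: (6, 5) + (22, 9). λ = (9 - 5)/(22 - 6) ≡ 4/16 mod 23. 16⁻¹ ≡ 13 (mod 23), so λ ≡ 6.
  x = λ² - 6 - 22 = 36 - 28 ≡ 8; y = λ·(6 - 8) - 5 ≡ 6. → (8, 6)
4Q: (8, 6) + (22, 9). λ = (9 - 6)/(22 - 8) ≡ 3/14 mod 23. 14⁻¹ ≡ 5 (mod 23) since 14·5 = 70 ≡ 1, so λ ≡ 15.
  x = λ² - 8 - 22 = 225 - 30 ≡ 11; y = λ·(8 - 11) - 6 ≡ 18. → (11, 18)
5Q: (11, 18) + (22, 9). λ = (9 - 18)/(22 - 11) ≡ 14/11 mod 23. 11⁻¹ ≡ 21 (mod 23) since 11·21 = 231 ≡ 1, so λ ≡ 18.
  x = λ² - 11 - 22 = 324 - 33 ≡ 15; y = λ·(11 - 15) - 18 ≡ 2. → (15, 2)
6Q: (15, 2) + (22, 9). λ = (9 - 2)/(22 - 15) ≡ 7/7 mod 23. 7⁻¹ ≡ 10 (mod 23), so λ ≡ 1.
  x = λ² - 15 - 22 = 1 - 37 ≡ 10; y = λ·(15 - 10) - 2 ≡ 3. → (10, 3)
7Q: (10, 3) + (22, 9). λ = (9 - 3)/(22 - 10) ≡ 6/12 mod 23. 12⁻¹ ≡ 2 (mod 23), so λ ≡ 12.
  x = λ² - 10 - 22 = 144 - 32 ≡ 20; y = λ·(10 - 20) - 3 ≡ 15. → (20, 15)
8Q: (20, 15) + (22, 9). λ = (9 - 15)/(22 - 20) ≡ 17/2 mod 23. 2⁻¹ ≡ 12 (mod 23), so λ ≡ 20.
  x = λ² - 20 - 22 = 400 - 42 ≡ 13; y = λ·(20 - 13) - 15 ≡ 10. → (13, 10)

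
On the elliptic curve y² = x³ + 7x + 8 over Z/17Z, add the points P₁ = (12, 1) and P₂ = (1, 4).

(0, 5)

(12, 1) + (1, 4). λ = (4 - 1)/(1 - 12) ≡ 3/6 mod 17. 6⁻¹ ≡ 3 (mod 17), so λ ≡ 9.
  x = λ² - 12 - 1 = 81 - 13 ≡ 0; y = λ·(12 - 0) - 1 ≡ 5. → (0, 5)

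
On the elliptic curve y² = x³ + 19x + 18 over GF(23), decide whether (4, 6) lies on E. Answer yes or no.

y² = 6² ≡ 13; x³ + 19x + 18 = 158 ≡ 20 (mod 23). 13 ≠ 20.

no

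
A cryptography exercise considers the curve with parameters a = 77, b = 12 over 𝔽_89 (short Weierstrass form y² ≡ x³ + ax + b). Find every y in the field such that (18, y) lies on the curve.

x³ + 77x + 12 = 7230 ≡ 21 (mod 89).
Square roots of 21 mod 89: 33 and 56 (since 33² = 1089 ≡ 21).

33, 56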